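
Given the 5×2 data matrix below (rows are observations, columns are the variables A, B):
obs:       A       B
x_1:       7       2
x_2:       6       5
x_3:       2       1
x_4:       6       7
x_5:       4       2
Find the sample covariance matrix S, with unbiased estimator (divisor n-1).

Step 1 — column means:
  mean(A) = (7 + 6 + 2 + 6 + 4) / 5 = 25/5 = 5
  mean(B) = (2 + 5 + 1 + 7 + 2) / 5 = 17/5 = 3.4

Step 2 — sample covariance S[i,j] = (1/(n-1)) · Σ_k (x_{k,i} - mean_i) · (x_{k,j} - mean_j), with n-1 = 4.
  S[A,A] = ((2)·(2) + (1)·(1) + (-3)·(-3) + (1)·(1) + (-1)·(-1)) / 4 = 16/4 = 4
  S[A,B] = ((2)·(-1.4) + (1)·(1.6) + (-3)·(-2.4) + (1)·(3.6) + (-1)·(-1.4)) / 4 = 11/4 = 2.75
  S[B,B] = ((-1.4)·(-1.4) + (1.6)·(1.6) + (-2.4)·(-2.4) + (3.6)·(3.6) + (-1.4)·(-1.4)) / 4 = 25.2/4 = 6.3

S is symmetric (S[j,i] = S[i,j]). Assembling:

S = [[4, 2.75],
 [2.75, 6.3]]


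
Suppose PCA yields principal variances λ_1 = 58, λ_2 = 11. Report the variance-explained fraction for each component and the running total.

Step 1 — total variance = trace(Sigma) = Σ λ_i = 58 + 11 = 69.

Step 2 — fraction explained by component i = λ_i / Σ λ:
  PC1: 58/69 = 0.8406
  PC2: 11/69 = 0.1594

Step 3 — cumulative fraction after k components = (λ_1 + ... + λ_k) / Σ λ:
  k = 1: 58/69 = 0.8406
  k = 2: (58 + 11)/69 = 69/69 = 1

Summary (fraction, with percent):

explained: PC1 0.8406 (84.06%), PC2 0.1594 (15.94%);  cumulative: 0.8406, 1


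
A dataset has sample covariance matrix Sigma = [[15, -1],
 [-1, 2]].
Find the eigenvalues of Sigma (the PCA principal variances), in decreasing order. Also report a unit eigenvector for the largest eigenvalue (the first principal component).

Step 1 — characteristic polynomial of 2×2 Sigma:
  det(Sigma - λI) = λ² - trace · λ + det = 0.
  trace = 15 + 2 = 17, det = 15·2 - (-1)² = 29.
Step 2 — discriminant:
  Δ = trace² - 4·det = 289 - 116 = 173.
Step 3 — eigenvalues:
  λ = (trace ± √Δ)/2 = (17 ± 13.1529)/2,
  λ_1 = 15.0765,  λ_2 = 1.9235.

Step 4 — unit eigenvector for λ_1: solve (Sigma - λ_1 I)v = 0. First row:
  (15 - 15.0765)·v_x + (-1)·v_y = 0, i.e. (-0.0765)·v_x + (-1)·v_y = 0,
  so v ∝ (b, λ_1 - a) = (-1, 0.0765); multiply by -1 so the first entry is positive: u = (1, -0.0765).
  ||u|| = √((1)² + (-0.0765)²) = √(1.0058) ≈ 1.0029,
  v_1 = u/||u|| ≈ (0.9971, -0.0763) (||v_1|| = 1).

λ_1 = 15.0765,  λ_2 = 1.9235;  v_1 ≈ (0.9971, -0.0763)


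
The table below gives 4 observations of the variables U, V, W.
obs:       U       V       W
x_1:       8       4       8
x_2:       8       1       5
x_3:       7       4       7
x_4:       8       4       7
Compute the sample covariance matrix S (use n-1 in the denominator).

Step 1 — column means:
  mean(U) = (8 + 8 + 7 + 8) / 4 = 31/4 = 7.75
  mean(V) = (4 + 1 + 4 + 4) / 4 = 13/4 = 3.25
  mean(W) = (8 + 5 + 7 + 7) / 4 = 27/4 = 6.75

Step 2 — sample covariance S[i,j] = (1/(n-1)) · Σ_k (x_{k,i} - mean_i) · (x_{k,j} - mean_j), with n-1 = 3.
  S[U,U] = ((0.25)·(0.25) + (0.25)·(0.25) + (-0.75)·(-0.75) + (0.25)·(0.25)) / 3 = 0.75/3 = 0.25
  S[U,V] = ((0.25)·(0.75) + (0.25)·(-2.25) + (-0.75)·(0.75) + (0.25)·(0.75)) / 3 = -0.75/3 = -0.25
  S[U,W] = ((0.25)·(1.25) + (0.25)·(-1.75) + (-0.75)·(0.25) + (0.25)·(0.25)) / 3 = -0.25/3 = -0.0833
  S[V,V] = ((0.75)·(0.75) + (-2.25)·(-2.25) + (0.75)·(0.75) + (0.75)·(0.75)) / 3 = 6.75/3 = 2.25
  S[V,W] = ((0.75)·(1.25) + (-2.25)·(-1.75) + (0.75)·(0.25) + (0.75)·(0.25)) / 3 = 5.25/3 = 1.75
  S[W,W] = ((1.25)·(1.25) + (-1.75)·(-1.75) + (0.25)·(0.25) + (0.25)·(0.25)) / 3 = 4.75/3 = 1.5833

S is symmetric (S[j,i] = S[i,j]). Assembling:

S = [[0.25, -0.25, -0.0833],
 [-0.25, 2.25, 1.75],
 [-0.0833, 1.75, 1.5833]]


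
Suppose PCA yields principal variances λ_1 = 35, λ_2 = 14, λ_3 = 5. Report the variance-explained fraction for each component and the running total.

Step 1 — total variance = trace(Sigma) = Σ λ_i = 35 + 14 + 5 = 54.

Step 2 — fraction explained by component i = λ_i / Σ λ:
  PC1: 35/54 = 0.6481
  PC2: 14/54 = 0.2593
  PC3: 5/54 = 0.0926

Step 3 — cumulative fraction after k components = (λ_1 + ... + λ_k) / Σ λ:
  k = 1: 35/54 = 0.6481
  k = 2: (35 + 14)/54 = 49/54 = 0.9074
  k = 3: (35 + 14 + 5)/54 = 54/54 = 1

Summary (fraction, with percent):

explained: PC1 0.6481 (64.81%), PC2 0.2593 (25.93%), PC3 0.0926 (9.26%);  cumulative: 0.6481, 0.9074, 1


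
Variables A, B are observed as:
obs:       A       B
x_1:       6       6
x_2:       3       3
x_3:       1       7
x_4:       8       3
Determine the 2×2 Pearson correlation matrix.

Step 1 — column means:
  mean(A) = (6 + 3 + 1 + 8) / 4 = 18/4 = 4.5
  mean(B) = (6 + 3 + 7 + 3) / 4 = 19/4 = 4.75

Step 2 — sample variances and covariances s[i,j] = (1/(n-1)) · Σ_k (x_{k,i} - mean_i) · (x_{k,j} - mean_j), with n-1 = 3:
  s[A,A] = ((1.5)·(1.5) + (-1.5)·(-1.5) + (-3.5)·(-3.5) + (3.5)·(3.5)) / 3 = 29/3 = 9.6667
  s[A,B] = ((1.5)·(1.25) + (-1.5)·(-1.75) + (-3.5)·(2.25) + (3.5)·(-1.75)) / 3 = -9.5/3 = -3.1667
  s[B,B] = ((1.25)·(1.25) + (-1.75)·(-1.75) + (2.25)·(2.25) + (-1.75)·(-1.75)) / 3 = 12.75/3 = 4.25
  Sample standard deviations s_i = √(s[i,i]):
  s(A) = √(9.6667) = 3.1091
  s(B) = √(4.25) = 2.0616

Step 3 — r_{ij} = s_{ij} / (s_i · s_j):
  r[A,A] = 1 (diagonal).
  r[A,B] = -3.1667 / (3.1091 · 2.0616) = -3.1667 / 6.4096 = -0.494
  r[B,B] = 1 (diagonal).

R is symmetric with unit diagonal. Assembling:

R = [[1, -0.494],
 [-0.494, 1]]


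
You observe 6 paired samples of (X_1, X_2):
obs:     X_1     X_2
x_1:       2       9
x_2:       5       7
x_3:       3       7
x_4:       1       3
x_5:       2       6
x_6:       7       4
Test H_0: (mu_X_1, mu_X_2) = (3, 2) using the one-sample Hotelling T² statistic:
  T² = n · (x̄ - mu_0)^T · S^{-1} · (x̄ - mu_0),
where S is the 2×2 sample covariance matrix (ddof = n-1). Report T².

Step 1 — sample mean vector:
  mean(X_1) = (2 + 5 + 3 + 1 + 2 + 7) / 6 = 20/6 = 3.3333
  mean(X_2) = (9 + 7 + 7 + 3 + 6 + 4) / 6 = 36/6 = 6
  x̄ = (3.3333, 6),  deviation x̄ - mu_0 = (3.3333, 6) - (3, 2) = (0.3333, 4).

Step 2 — sample covariance matrix, S[i,j] = (1/(n-1)) · Σ_k (x_{k,i} - mean_i) · (x_{k,j} - mean_j), divisor n-1 = 5:
  S[X_1,X_1] = ((-1.3333)·(-1.3333) + (1.6667)·(1.6667) + (-0.3333)·(-0.3333) + (-2.3333)·(-2.3333) + (-1.3333)·(-1.3333) + (3.6667)·(3.6667)) / 5 = 25.3333/5 = 5.0667
  S[X_1,X_2] = ((-1.3333)·(3) + (1.6667)·(1) + (-0.3333)·(1) + (-2.3333)·(-3) + (-1.3333)·(0) + (3.6667)·(-2)) / 5 = -3/5 = -0.6
  S[X_2,X_2] = ((3)·(3) + (1)·(1) + (1)·(1) + (-3)·(-3) + (0)·(0) + (-2)·(-2)) / 5 = 24/5 = 4.8
  S = [[5.0667, -0.6],
 [-0.6, 4.8]].

Step 3 — invert S. det(S) = 5.0667·4.8 - (-0.6)² = 23.96.
  S^{-1} = (1/det) · [[d, -b], [-b, a]] = [[0.2003, 0.025],
 [0.025, 0.2115]].

Step 4 — quadratic form (x̄ - mu_0)^T · S^{-1} · (x̄ - mu_0):
  S^{-1} · (x̄ - mu_0) = (0.1669, 0.8542),
  (x̄ - mu_0)^T · [...] = (0.3333)·(0.1669) + (4)·(0.8542) = 3.4725.

Step 5 — scale by n: T² = 6 · 3.4725 = 20.8347.

T² ≈ 20.8347


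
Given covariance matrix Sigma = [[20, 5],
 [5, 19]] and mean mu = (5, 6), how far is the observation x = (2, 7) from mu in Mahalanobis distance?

Step 1 — centre the observation: (x - mu) = (-3, 1).

Step 2 — invert Sigma. det(Sigma) = 20·19 - (5)² = 355.
  Sigma^{-1} = (1/det) · [[d, -b], [-b, a]] = [[0.0535, -0.0141],
 [-0.0141, 0.0563]].

Step 3 — form the quadratic (x - mu)^T · Sigma^{-1} · (x - mu):
  Sigma^{-1} · (x - mu) = (-0.1746, 0.0986).
  (x - mu)^T · [Sigma^{-1} · (x - mu)] = (-3)·(-0.1746) + (1)·(0.0986) = 0.6225.

Step 4 — take square root: d = √(0.6225) ≈ 0.789.

d(x, mu) = √(0.6225) ≈ 0.789


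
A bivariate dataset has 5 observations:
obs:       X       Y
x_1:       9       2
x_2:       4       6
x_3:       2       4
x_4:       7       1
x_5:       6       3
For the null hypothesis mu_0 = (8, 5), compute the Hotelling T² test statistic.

Step 1 — sample mean vector:
  mean(X) = (9 + 4 + 2 + 7 + 6) / 5 = 28/5 = 5.6
  mean(Y) = (2 + 6 + 4 + 1 + 3) / 5 = 16/5 = 3.2
  x̄ = (5.6, 3.2),  deviation x̄ - mu_0 = (5.6, 3.2) - (8, 5) = (-2.4, -1.8).

Step 2 — sample covariance matrix, S[i,j] = (1/(n-1)) · Σ_k (x_{k,i} - mean_i) · (x_{k,j} - mean_j), divisor n-1 = 4:
  S[X,X] = ((3.4)·(3.4) + (-1.6)·(-1.6) + (-3.6)·(-3.6) + (1.4)·(1.4) + (0.4)·(0.4)) / 4 = 29.2/4 = 7.3
  S[X,Y] = ((3.4)·(-1.2) + (-1.6)·(2.8) + (-3.6)·(0.8) + (1.4)·(-2.2) + (0.4)·(-0.2)) / 4 = -14.6/4 = -3.65
  S[Y,Y] = ((-1.2)·(-1.2) + (2.8)·(2.8) + (0.8)·(0.8) + (-2.2)·(-2.2) + (-0.2)·(-0.2)) / 4 = 14.8/4 = 3.7
  S = [[7.3, -3.65],
 [-3.65, 3.7]].

Step 3 — invert S. det(S) = 7.3·3.7 - (-3.65)² = 13.6875.
  S^{-1} = (1/det) · [[d, -b], [-b, a]] = [[0.2703, 0.2667],
 [0.2667, 0.5333]].

Step 4 — quadratic form (x̄ - mu_0)^T · S^{-1} · (x̄ - mu_0):
  S^{-1} · (x̄ - mu_0) = (-1.1288, -1.6),
  (x̄ - mu_0)^T · [...] = (-2.4)·(-1.1288) + (-1.8)·(-1.6) = 5.589.

Step 5 — scale by n: T² = 5 · 5.589 = 27.9452.

T² ≈ 27.9452


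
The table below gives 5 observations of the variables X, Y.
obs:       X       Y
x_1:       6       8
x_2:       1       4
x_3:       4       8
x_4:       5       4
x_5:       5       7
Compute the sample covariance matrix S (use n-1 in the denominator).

Step 1 — column means:
  mean(X) = (6 + 1 + 4 + 5 + 5) / 5 = 21/5 = 4.2
  mean(Y) = (8 + 4 + 8 + 4 + 7) / 5 = 31/5 = 6.2

Step 2 — sample covariance S[i,j] = (1/(n-1)) · Σ_k (x_{k,i} - mean_i) · (x_{k,j} - mean_j), with n-1 = 4.
  S[X,X] = ((1.8)·(1.8) + (-3.2)·(-3.2) + (-0.2)·(-0.2) + (0.8)·(0.8) + (0.8)·(0.8)) / 4 = 14.8/4 = 3.7
  S[X,Y] = ((1.8)·(1.8) + (-3.2)·(-2.2) + (-0.2)·(1.8) + (0.8)·(-2.2) + (0.8)·(0.8)) / 4 = 8.8/4 = 2.2
  S[Y,Y] = ((1.8)·(1.8) + (-2.2)·(-2.2) + (1.8)·(1.8) + (-2.2)·(-2.2) + (0.8)·(0.8)) / 4 = 16.8/4 = 4.2

S is symmetric (S[j,i] = S[i,j]). Assembling:

S = [[3.7, 2.2],
 [2.2, 4.2]]


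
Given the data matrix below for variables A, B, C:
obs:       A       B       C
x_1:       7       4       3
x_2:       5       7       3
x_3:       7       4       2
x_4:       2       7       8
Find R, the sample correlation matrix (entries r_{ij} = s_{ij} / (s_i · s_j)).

Step 1 — column means:
  mean(A) = (7 + 5 + 7 + 2) / 4 = 21/4 = 5.25
  mean(B) = (4 + 7 + 4 + 7) / 4 = 22/4 = 5.5
  mean(C) = (3 + 3 + 2 + 8) / 4 = 16/4 = 4

Step 2 — sample variances and covariances s[i,j] = (1/(n-1)) · Σ_k (x_{k,i} - mean_i) · (x_{k,j} - mean_j), with n-1 = 3:
  s[A,A] = ((1.75)·(1.75) + (-0.25)·(-0.25) + (1.75)·(1.75) + (-3.25)·(-3.25)) / 3 = 16.75/3 = 5.5833
  s[A,B] = ((1.75)·(-1.5) + (-0.25)·(1.5) + (1.75)·(-1.5) + (-3.25)·(1.5)) / 3 = -10.5/3 = -3.5
  s[A,C] = ((1.75)·(-1) + (-0.25)·(-1) + (1.75)·(-2) + (-3.25)·(4)) / 3 = -18/3 = -6
  s[B,B] = ((-1.5)·(-1.5) + (1.5)·(1.5) + (-1.5)·(-1.5) + (1.5)·(1.5)) / 3 = 9/3 = 3
  s[B,C] = ((-1.5)·(-1) + (1.5)·(-1) + (-1.5)·(-2) + (1.5)·(4)) / 3 = 9/3 = 3
  s[C,C] = ((-1)·(-1) + (-1)·(-1) + (-2)·(-2) + (4)·(4)) / 3 = 22/3 = 7.3333
  Sample standard deviations s_i = √(s[i,i]):
  s(A) = √(5.5833) = 2.3629
  s(B) = √(3) = 1.7321
  s(C) = √(7.3333) = 2.708

Step 3 — r_{ij} = s_{ij} / (s_i · s_j):
  r[A,A] = 1 (diagonal).
  r[A,B] = -3.5 / (2.3629 · 1.7321) = -3.5 / 4.0927 = -0.8552
  r[A,C] = -6 / (2.3629 · 2.708) = -6 / 6.3988 = -0.9377
  r[B,B] = 1 (diagonal).
  r[B,C] = 3 / (1.7321 · 2.708) = 3 / 4.6904 = 0.6396
  r[C,C] = 1 (diagonal).

R is symmetric with unit diagonal. Assembling:

R = [[1, -0.8552, -0.9377],
 [-0.8552, 1, 0.6396],
 [-0.9377, 0.6396, 1]]


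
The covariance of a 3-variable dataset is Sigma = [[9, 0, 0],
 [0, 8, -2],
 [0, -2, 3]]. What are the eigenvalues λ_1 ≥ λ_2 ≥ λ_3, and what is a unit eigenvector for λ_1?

Step 1 — characteristic polynomial p(λ) = det(λI - Sigma) = λ³ - tr·λ² + c_1·λ - det, where tr = trace, c_1 = sum of the principal 2×2 minors, det = det(Sigma):
  tr = 9 + 8 + 3 = 20,
  c_1 = (9·8 - (0)²) + (9·3 - (0)²) + (8·3 - (-2)²) = 72 + 27 + 20 = 119,
  det = 9·(8·3 - (-2)²) - (0)·((0)·3 - (-2)·(0)) + (0)·((0)·(-2) - 8·(0)) = 9·(20) - (0)·(0) + (0)·(0) = 180.
  So p(λ) = λ³ - 20λ² + 119λ - 180.
Step 2 — look for an integer root (rational root theorem: any rational root is an integer divisor of 180). Testing λ = 9:
  p(9) = 729 - 1620 + 1071 - 180 = 0  ✓
  Dividing out (λ - 9): p(λ) = (λ - 9)(λ² - 11λ + 20).
Step 3 — remaining eigenvalues from the quadratic λ² - 11λ + 20 = 0:
  Δ = 11² - 4·20 = 121 - 80 = 41,  λ = (11 ± √41)/2 = (11 ± 6.4031)/2 ≈ 8.7016 or 2.2984.
  Sorted: λ_1 = 9,  λ_2 = 8.7016,  λ_3 = 2.2984  (check: sum = 20 = tr ✓).

Step 4 — unit eigenvector for λ_1 = 9: v spans the null space of (Sigma - λ_1 I), whose rows are
  r_1 = (0, 0, 0),  r_2 = (0, -1, -2),  r_3 = (0, -2, -6).
  v is orthogonal to every row, so take v ∝ r_2 × r_3 = ((-1)·(-6) - (-2)·(-2), (-2)·(0) - (0)·(-6), (0)·(-2) - (-1)·(0)) = (2, 0, 0).
  Rescale (divide by 2): u = (1, 0, 0).
  ||u|| = √((1)² + (0)² + (0)²) = √(1) = 1,  v_1 = u/||u|| ≈ (1, 0, 0) (||v_1|| = 1).

λ_1 = 9,  λ_2 = 8.7016,  λ_3 = 2.2984;  v_1 ≈ (1, 0, 0)


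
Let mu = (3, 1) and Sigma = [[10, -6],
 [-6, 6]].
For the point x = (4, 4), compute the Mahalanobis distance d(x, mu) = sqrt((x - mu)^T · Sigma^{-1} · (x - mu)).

Step 1 — centre the observation: (x - mu) = (1, 3).

Step 2 — invert Sigma. det(Sigma) = 10·6 - (-6)² = 24.
  Sigma^{-1} = (1/det) · [[d, -b], [-b, a]] = [[0.25, 0.25],
 [0.25, 0.4167]].

Step 3 — form the quadratic (x - mu)^T · Sigma^{-1} · (x - mu):
  Sigma^{-1} · (x - mu) = (1, 1.5).
  (x - mu)^T · [Sigma^{-1} · (x - mu)] = (1)·(1) + (3)·(1.5) = 5.5.

Step 4 — take square root: d = √(5.5) ≈ 2.3452.

d(x, mu) = √(5.5) ≈ 2.3452


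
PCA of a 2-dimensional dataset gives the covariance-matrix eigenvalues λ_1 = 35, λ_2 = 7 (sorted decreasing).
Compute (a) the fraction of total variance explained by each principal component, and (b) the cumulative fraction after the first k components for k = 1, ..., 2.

Step 1 — total variance = trace(Sigma) = Σ λ_i = 35 + 7 = 42.

Step 2 — fraction explained by component i = λ_i / Σ λ:
  PC1: 35/42 = 0.8333
  PC2: 7/42 = 0.1667

Step 3 — cumulative fraction after k components = (λ_1 + ... + λ_k) / Σ λ:
  k = 1: 35/42 = 0.8333
  k = 2: (35 + 7)/42 = 42/42 = 1

Summary (fraction, with percent):

explained: PC1 0.8333 (83.33%), PC2 0.1667 (16.67%);  cumulative: 0.8333, 1


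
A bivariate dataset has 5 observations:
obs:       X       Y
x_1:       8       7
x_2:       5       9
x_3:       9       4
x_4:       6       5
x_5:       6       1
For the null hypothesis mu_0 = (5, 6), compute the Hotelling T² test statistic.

Step 1 — sample mean vector:
  mean(X) = (8 + 5 + 9 + 6 + 6) / 5 = 34/5 = 6.8
  mean(Y) = (7 + 9 + 4 + 5 + 1) / 5 = 26/5 = 5.2
  x̄ = (6.8, 5.2),  deviation x̄ - mu_0 = (6.8, 5.2) - (5, 6) = (1.8, -0.8).

Step 2 — sample covariance matrix, S[i,j] = (1/(n-1)) · Σ_k (x_{k,i} - mean_i) · (x_{k,j} - mean_j), divisor n-1 = 4:
  S[X,X] = ((1.2)·(1.2) + (-1.8)·(-1.8) + (2.2)·(2.2) + (-0.8)·(-0.8) + (-0.8)·(-0.8)) / 4 = 10.8/4 = 2.7
  S[X,Y] = ((1.2)·(1.8) + (-1.8)·(3.8) + (2.2)·(-1.2) + (-0.8)·(-0.2) + (-0.8)·(-4.2)) / 4 = -3.8/4 = -0.95
  S[Y,Y] = ((1.8)·(1.8) + (3.8)·(3.8) + (-1.2)·(-1.2) + (-0.2)·(-0.2) + (-4.2)·(-4.2)) / 4 = 36.8/4 = 9.2
  S = [[2.7, -0.95],
 [-0.95, 9.2]].

Step 3 — invert S. det(S) = 2.7·9.2 - (-0.95)² = 23.9375.
  S^{-1} = (1/det) · [[d, -b], [-b, a]] = [[0.3843, 0.0397],
 [0.0397, 0.1128]].

Step 4 — quadratic form (x̄ - mu_0)^T · S^{-1} · (x̄ - mu_0):
  S^{-1} · (x̄ - mu_0) = (0.6601, -0.0188),
  (x̄ - mu_0)^T · [...] = (1.8)·(0.6601) + (-0.8)·(-0.0188) = 1.2031.

Step 5 — scale by n: T² = 5 · 1.2031 = 6.0157.

T² ≈ 6.0157


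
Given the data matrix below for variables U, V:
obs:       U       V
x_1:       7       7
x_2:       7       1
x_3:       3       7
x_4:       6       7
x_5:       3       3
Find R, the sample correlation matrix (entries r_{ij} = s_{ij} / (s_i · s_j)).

Step 1 — column means:
  mean(U) = (7 + 7 + 3 + 6 + 3) / 5 = 26/5 = 5.2
  mean(V) = (7 + 1 + 7 + 7 + 3) / 5 = 25/5 = 5

Step 2 — sample variances and covariances s[i,j] = (1/(n-1)) · Σ_k (x_{k,i} - mean_i) · (x_{k,j} - mean_j), with n-1 = 4:
  s[U,U] = ((1.8)·(1.8) + (1.8)·(1.8) + (-2.2)·(-2.2) + (0.8)·(0.8) + (-2.2)·(-2.2)) / 4 = 16.8/4 = 4.2
  s[U,V] = ((1.8)·(2) + (1.8)·(-4) + (-2.2)·(2) + (0.8)·(2) + (-2.2)·(-2)) / 4 = -2/4 = -0.5
  s[V,V] = ((2)·(2) + (-4)·(-4) + (2)·(2) + (2)·(2) + (-2)·(-2)) / 4 = 32/4 = 8
  Sample standard deviations s_i = √(s[i,i]):
  s(U) = √(4.2) = 2.0494
  s(V) = √(8) = 2.8284

Step 3 — r_{ij} = s_{ij} / (s_i · s_j):
  r[U,U] = 1 (diagonal).
  r[U,V] = -0.5 / (2.0494 · 2.8284) = -0.5 / 5.7966 = -0.0863
  r[V,V] = 1 (diagonal).

R is symmetric with unit diagonal. Assembling:

R = [[1, -0.0863],
 [-0.0863, 1]]


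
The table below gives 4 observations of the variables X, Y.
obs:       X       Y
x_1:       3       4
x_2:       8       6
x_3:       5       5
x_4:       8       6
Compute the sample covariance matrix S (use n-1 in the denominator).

Step 1 — column means:
  mean(X) = (3 + 8 + 5 + 8) / 4 = 24/4 = 6
  mean(Y) = (4 + 6 + 5 + 6) / 4 = 21/4 = 5.25

Step 2 — sample covariance S[i,j] = (1/(n-1)) · Σ_k (x_{k,i} - mean_i) · (x_{k,j} - mean_j), with n-1 = 3.
  S[X,X] = ((-3)·(-3) + (2)·(2) + (-1)·(-1) + (2)·(2)) / 3 = 18/3 = 6
  S[X,Y] = ((-3)·(-1.25) + (2)·(0.75) + (-1)·(-0.25) + (2)·(0.75)) / 3 = 7/3 = 2.3333
  S[Y,Y] = ((-1.25)·(-1.25) + (0.75)·(0.75) + (-0.25)·(-0.25) + (0.75)·(0.75)) / 3 = 2.75/3 = 0.9167

S is symmetric (S[j,i] = S[i,j]). Assembling:

S = [[6, 2.3333],
 [2.3333, 0.9167]]


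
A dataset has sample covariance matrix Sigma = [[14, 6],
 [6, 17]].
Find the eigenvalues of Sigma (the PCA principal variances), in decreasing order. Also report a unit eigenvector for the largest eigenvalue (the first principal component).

Step 1 — characteristic polynomial of 2×2 Sigma:
  det(Sigma - λI) = λ² - trace · λ + det = 0.
  trace = 14 + 17 = 31, det = 14·17 - (6)² = 202.
Step 2 — discriminant:
  Δ = trace² - 4·det = 961 - 808 = 153.
Step 3 — eigenvalues:
  λ = (trace ± √Δ)/2 = (31 ± 12.3693)/2,
  λ_1 = 21.6847,  λ_2 = 9.3153.

Step 4 — unit eigenvector for λ_1: solve (Sigma - λ_1 I)v = 0. First row:
  (14 - 21.6847)·v_x + (6)·v_y = 0, i.e. (-7.6847)·v_x + (6)·v_y = 0,
  so v ∝ (b, λ_1 - a) = (6, 7.6847) = u.
  ||u|| = √((6)² + (7.6847)²) = √(95.054) ≈ 9.7496,
  v_1 = u/||u|| ≈ (0.6154, 0.7882) (||v_1|| = 1).

λ_1 = 21.6847,  λ_2 = 9.3153;  v_1 ≈ (0.6154, 0.7882)


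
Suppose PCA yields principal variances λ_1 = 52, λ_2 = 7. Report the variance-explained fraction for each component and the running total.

Step 1 — total variance = trace(Sigma) = Σ λ_i = 52 + 7 = 59.

Step 2 — fraction explained by component i = λ_i / Σ λ:
  PC1: 52/59 = 0.8814
  PC2: 7/59 = 0.1186

Step 3 — cumulative fraction after k components = (λ_1 + ... + λ_k) / Σ λ:
  k = 1: 52/59 = 0.8814
  k = 2: (52 + 7)/59 = 59/59 = 1

Summary (fraction, with percent):

explained: PC1 0.8814 (88.14%), PC2 0.1186 (11.86%);  cumulative: 0.8814, 1


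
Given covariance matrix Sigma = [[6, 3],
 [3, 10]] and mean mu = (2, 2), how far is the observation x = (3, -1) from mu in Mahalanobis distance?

Step 1 — centre the observation: (x - mu) = (1, -3).

Step 2 — invert Sigma. det(Sigma) = 6·10 - (3)² = 51.
  Sigma^{-1} = (1/det) · [[d, -b], [-b, a]] = [[0.1961, -0.0588],
 [-0.0588, 0.1176]].

Step 3 — form the quadratic (x - mu)^T · Sigma^{-1} · (x - mu):
  Sigma^{-1} · (x - mu) = (0.3725, -0.4118).
  (x - mu)^T · [Sigma^{-1} · (x - mu)] = (1)·(0.3725) + (-3)·(-0.4118) = 1.6078.

Step 4 — take square root: d = √(1.6078) ≈ 1.268.

d(x, mu) = √(1.6078) ≈ 1.268


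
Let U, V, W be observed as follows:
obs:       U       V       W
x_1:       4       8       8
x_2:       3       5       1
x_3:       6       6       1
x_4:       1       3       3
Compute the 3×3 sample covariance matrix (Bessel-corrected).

Step 1 — column means:
  mean(U) = (4 + 3 + 6 + 1) / 4 = 14/4 = 3.5
  mean(V) = (8 + 5 + 6 + 3) / 4 = 22/4 = 5.5
  mean(W) = (8 + 1 + 1 + 3) / 4 = 13/4 = 3.25

Step 2 — sample covariance S[i,j] = (1/(n-1)) · Σ_k (x_{k,i} - mean_i) · (x_{k,j} - mean_j), with n-1 = 3.
  S[U,U] = ((0.5)·(0.5) + (-0.5)·(-0.5) + (2.5)·(2.5) + (-2.5)·(-2.5)) / 3 = 13/3 = 4.3333
  S[U,V] = ((0.5)·(2.5) + (-0.5)·(-0.5) + (2.5)·(0.5) + (-2.5)·(-2.5)) / 3 = 9/3 = 3
  S[U,W] = ((0.5)·(4.75) + (-0.5)·(-2.25) + (2.5)·(-2.25) + (-2.5)·(-0.25)) / 3 = -1.5/3 = -0.5
  S[V,V] = ((2.5)·(2.5) + (-0.5)·(-0.5) + (0.5)·(0.5) + (-2.5)·(-2.5)) / 3 = 13/3 = 4.3333
  S[V,W] = ((2.5)·(4.75) + (-0.5)·(-2.25) + (0.5)·(-2.25) + (-2.5)·(-0.25)) / 3 = 12.5/3 = 4.1667
  S[W,W] = ((4.75)·(4.75) + (-2.25)·(-2.25) + (-2.25)·(-2.25) + (-0.25)·(-0.25)) / 3 = 32.75/3 = 10.9167

S is symmetric (S[j,i] = S[i,j]). Assembling:

S = [[4.3333, 3, -0.5],
 [3, 4.3333, 4.1667],
 [-0.5, 4.1667, 10.9167]]


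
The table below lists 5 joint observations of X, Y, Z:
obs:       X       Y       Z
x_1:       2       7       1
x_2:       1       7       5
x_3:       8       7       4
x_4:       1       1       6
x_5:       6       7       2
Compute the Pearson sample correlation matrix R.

Step 1 — column means:
  mean(X) = (2 + 1 + 8 + 1 + 6) / 5 = 18/5 = 3.6
  mean(Y) = (7 + 7 + 7 + 1 + 7) / 5 = 29/5 = 5.8
  mean(Z) = (1 + 5 + 4 + 6 + 2) / 5 = 18/5 = 3.6

Step 2 — sample variances and covariances s[i,j] = (1/(n-1)) · Σ_k (x_{k,i} - mean_i) · (x_{k,j} - mean_j), with n-1 = 4:
  s[X,X] = ((-1.6)·(-1.6) + (-2.6)·(-2.6) + (4.4)·(4.4) + (-2.6)·(-2.6) + (2.4)·(2.4)) / 4 = 41.2/4 = 10.3
  s[X,Y] = ((-1.6)·(1.2) + (-2.6)·(1.2) + (4.4)·(1.2) + (-2.6)·(-4.8) + (2.4)·(1.2)) / 4 = 15.6/4 = 3.9
  s[X,Z] = ((-1.6)·(-2.6) + (-2.6)·(1.4) + (4.4)·(0.4) + (-2.6)·(2.4) + (2.4)·(-1.6)) / 4 = -7.8/4 = -1.95
  s[Y,Y] = ((1.2)·(1.2) + (1.2)·(1.2) + (1.2)·(1.2) + (-4.8)·(-4.8) + (1.2)·(1.2)) / 4 = 28.8/4 = 7.2
  s[Y,Z] = ((1.2)·(-2.6) + (1.2)·(1.4) + (1.2)·(0.4) + (-4.8)·(2.4) + (1.2)·(-1.6)) / 4 = -14.4/4 = -3.6
  s[Z,Z] = ((-2.6)·(-2.6) + (1.4)·(1.4) + (0.4)·(0.4) + (2.4)·(2.4) + (-1.6)·(-1.6)) / 4 = 17.2/4 = 4.3
  Sample standard deviations s_i = √(s[i,i]):
  s(X) = √(10.3) = 3.2094
  s(Y) = √(7.2) = 2.6833
  s(Z) = √(4.3) = 2.0736

Step 3 — r_{ij} = s_{ij} / (s_i · s_j):
  r[X,X] = 1 (diagonal).
  r[X,Y] = 3.9 / (3.2094 · 2.6833) = 3.9 / 8.6116 = 0.4529
  r[X,Z] = -1.95 / (3.2094 · 2.0736) = -1.95 / 6.6551 = -0.293
  r[Y,Y] = 1 (diagonal).
  r[Y,Z] = -3.6 / (2.6833 · 2.0736) = -3.6 / 5.5642 = -0.647
  r[Z,Z] = 1 (diagonal).

R is symmetric with unit diagonal. Assembling:

R = [[1, 0.4529, -0.293],
 [0.4529, 1, -0.647],
 [-0.293, -0.647, 1]]


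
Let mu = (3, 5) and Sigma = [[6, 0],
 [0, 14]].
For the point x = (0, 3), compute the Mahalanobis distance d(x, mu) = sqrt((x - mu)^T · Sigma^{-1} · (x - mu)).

Step 1 — centre the observation: (x - mu) = (-3, -2).

Step 2 — invert Sigma. det(Sigma) = 6·14 - (0)² = 84.
  Sigma^{-1} = (1/det) · [[d, -b], [-b, a]] = [[0.1667, 0],
 [0, 0.0714]].

Step 3 — form the quadratic (x - mu)^T · Sigma^{-1} · (x - mu):
  Sigma^{-1} · (x - mu) = (-0.5, -0.1429).
  (x - mu)^T · [Sigma^{-1} · (x - mu)] = (-3)·(-0.5) + (-2)·(-0.1429) = 1.7857.

Step 4 — take square root: d = √(1.7857) ≈ 1.3363.

d(x, mu) = √(1.7857) ≈ 1.3363


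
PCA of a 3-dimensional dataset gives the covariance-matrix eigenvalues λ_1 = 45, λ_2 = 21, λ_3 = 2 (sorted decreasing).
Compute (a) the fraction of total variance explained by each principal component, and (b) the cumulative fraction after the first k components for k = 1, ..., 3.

Step 1 — total variance = trace(Sigma) = Σ λ_i = 45 + 21 + 2 = 68.

Step 2 — fraction explained by component i = λ_i / Σ λ:
  PC1: 45/68 = 0.6618
  PC2: 21/68 = 0.3088
  PC3: 2/68 = 0.0294

Step 3 — cumulative fraction after k components = (λ_1 + ... + λ_k) / Σ λ:
  k = 1: 45/68 = 0.6618
  k = 2: (45 + 21)/68 = 66/68 = 0.9706
  k = 3: (45 + 21 + 2)/68 = 68/68 = 1

Summary (fraction, with percent):

explained: PC1 0.6618 (66.18%), PC2 0.3088 (30.88%), PC3 0.0294 (2.94%);  cumulative: 0.6618, 0.9706, 1


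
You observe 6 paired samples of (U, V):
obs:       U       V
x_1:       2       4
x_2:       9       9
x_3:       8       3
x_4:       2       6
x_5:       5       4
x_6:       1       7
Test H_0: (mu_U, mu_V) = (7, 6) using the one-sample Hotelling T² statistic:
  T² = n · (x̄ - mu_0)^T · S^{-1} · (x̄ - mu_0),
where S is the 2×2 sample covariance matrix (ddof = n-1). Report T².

Step 1 — sample mean vector:
  mean(U) = (2 + 9 + 8 + 2 + 5 + 1) / 6 = 27/6 = 4.5
  mean(V) = (4 + 9 + 3 + 6 + 4 + 7) / 6 = 33/6 = 5.5
  x̄ = (4.5, 5.5),  deviation x̄ - mu_0 = (4.5, 5.5) - (7, 6) = (-2.5, -0.5).

Step 2 — sample covariance matrix, S[i,j] = (1/(n-1)) · Σ_k (x_{k,i} - mean_i) · (x_{k,j} - mean_j), divisor n-1 = 5:
  S[U,U] = ((-2.5)·(-2.5) + (4.5)·(4.5) + (3.5)·(3.5) + (-2.5)·(-2.5) + (0.5)·(0.5) + (-3.5)·(-3.5)) / 5 = 57.5/5 = 11.5
  S[U,V] = ((-2.5)·(-1.5) + (4.5)·(3.5) + (3.5)·(-2.5) + (-2.5)·(0.5) + (0.5)·(-1.5) + (-3.5)·(1.5)) / 5 = 3.5/5 = 0.7
  S[V,V] = ((-1.5)·(-1.5) + (3.5)·(3.5) + (-2.5)·(-2.5) + (0.5)·(0.5) + (-1.5)·(-1.5) + (1.5)·(1.5)) / 5 = 25.5/5 = 5.1
  S = [[11.5, 0.7],
 [0.7, 5.1]].

Step 3 — invert S. det(S) = 11.5·5.1 - (0.7)² = 58.16.
  S^{-1} = (1/det) · [[d, -b], [-b, a]] = [[0.0877, -0.012],
 [-0.012, 0.1977]].

Step 4 — quadratic form (x̄ - mu_0)^T · S^{-1} · (x̄ - mu_0):
  S^{-1} · (x̄ - mu_0) = (-0.2132, -0.0688),
  (x̄ - mu_0)^T · [...] = (-2.5)·(-0.2132) + (-0.5)·(-0.0688) = 0.5674.

Step 5 — scale by n: T² = 6 · 0.5674 = 3.4044.

T² ≈ 3.4044


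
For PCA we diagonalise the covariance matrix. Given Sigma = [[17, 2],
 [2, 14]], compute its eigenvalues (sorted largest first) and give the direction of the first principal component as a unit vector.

Step 1 — characteristic polynomial of 2×2 Sigma:
  det(Sigma - λI) = λ² - trace · λ + det = 0.
  trace = 17 + 14 = 31, det = 17·14 - (2)² = 234.
Step 2 — discriminant:
  Δ = trace² - 4·det = 961 - 936 = 25.
Step 3 — eigenvalues:
  λ = (trace ± √Δ)/2 = (31 ± 5)/2,
  λ_1 = 18,  λ_2 = 13.

Step 4 — unit eigenvector for λ_1: solve (Sigma - λ_1 I)v = 0. First row:
  (17 - 18)·v_x + (2)·v_y = 0, i.e. (-1)·v_x + (2)·v_y = 0,
  so v ∝ (b, λ_1 - a) = (2, 1) = u.
  ||u|| = √((2)² + (1)²) = √(5) ≈ 2.2361,
  v_1 = u/||u|| ≈ (0.8944, 0.4472) (||v_1|| = 1).

λ_1 = 18,  λ_2 = 13;  v_1 ≈ (0.8944, 0.4472)


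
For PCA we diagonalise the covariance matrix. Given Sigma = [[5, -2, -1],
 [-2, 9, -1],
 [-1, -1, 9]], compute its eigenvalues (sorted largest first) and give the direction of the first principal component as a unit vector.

Step 1 — characteristic polynomial p(λ) = det(λI - Sigma) = λ³ - tr·λ² + c_1·λ - det, where tr = trace, c_1 = sum of the principal 2×2 minors, det = det(Sigma):
  tr = 5 + 9 + 9 = 23,
  c_1 = (5·9 - (-2)²) + (5·9 - (-1)²) + (9·9 - (-1)²) = 41 + 44 + 80 = 165,
  det = 5·(9·9 - (-1)²) - (-2)·((-2)·9 - (-1)·(-1)) + (-1)·((-2)·(-1) - 9·(-1)) = 5·(80) - (-2)·(-19) + (-1)·(11) = 351.
  So p(λ) = λ³ - 23λ² + 165λ - 351.
Step 2 — look for an integer root (rational root theorem: any rational root is an integer divisor of 351). Testing λ = 9:
  p(9) = 729 - 1863 + 1485 - 351 = 0  ✓
  Dividing out (λ - 9): p(λ) = (λ - 9)(λ² - 14λ + 39).
Step 3 — remaining eigenvalues from the quadratic λ² - 14λ + 39 = 0:
  Δ = 14² - 4·39 = 196 - 156 = 40,  λ = (14 ± √40)/2 = (14 ± 6.3246)/2 ≈ 10.1623 or 3.8377.
  Sorted: λ_1 = 10.1623,  λ_2 = 9,  λ_3 = 3.8377  (check: sum = 23 = tr ✓).

Step 4 — unit eigenvector for λ_1 ≈ 10.1623: v spans the null space of (Sigma - λ_1 I), whose rows are
  r_1 = (-5.1623, -2, -1),  r_2 = (-2, -1.1623, -1),  r_3 = (-1, -1, -1.1623).
  v is orthogonal to every row, so take v ∝ r_1 × r_2 = ((-2)·(-1) - (-1)·(-1.1623), (-1)·(-2) - (-5.1623)·(-1), (-5.1623)·(-1.1623) - (-2)·(-2)) ≈ (0.8377, -3.1623, 2).
  Let u = (0.8377, -3.1623, 2).
  ||u|| = √((0.8377)² + (-3.1623)² + (2)²) = √(14.7018) ≈ 3.8343,  v_1 = u/||u|| ≈ (0.2185, -0.8247, 0.5216) (||v_1|| = 1).

λ_1 = 10.1623,  λ_2 = 9,  λ_3 = 3.8377;  v_1 ≈ (0.2185, -0.8247, 0.5216)


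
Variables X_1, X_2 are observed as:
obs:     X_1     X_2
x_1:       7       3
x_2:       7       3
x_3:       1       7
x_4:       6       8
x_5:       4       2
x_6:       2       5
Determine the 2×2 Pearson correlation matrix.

Step 1 — column means:
  mean(X_1) = (7 + 7 + 1 + 6 + 4 + 2) / 6 = 27/6 = 4.5
  mean(X_2) = (3 + 3 + 7 + 8 + 2 + 5) / 6 = 28/6 = 4.6667

Step 2 — sample variances and covariances s[i,j] = (1/(n-1)) · Σ_k (x_{k,i} - mean_i) · (x_{k,j} - mean_j), with n-1 = 5:
  s[X_1,X_1] = ((2.5)·(2.5) + (2.5)·(2.5) + (-3.5)·(-3.5) + (1.5)·(1.5) + (-0.5)·(-0.5) + (-2.5)·(-2.5)) / 5 = 33.5/5 = 6.7
  s[X_1,X_2] = ((2.5)·(-1.6667) + (2.5)·(-1.6667) + (-3.5)·(2.3333) + (1.5)·(3.3333) + (-0.5)·(-2.6667) + (-2.5)·(0.3333)) / 5 = -11/5 = -2.2
  s[X_2,X_2] = ((-1.6667)·(-1.6667) + (-1.6667)·(-1.6667) + (2.3333)·(2.3333) + (3.3333)·(3.3333) + (-2.6667)·(-2.6667) + (0.3333)·(0.3333)) / 5 = 29.3333/5 = 5.8667
  Sample standard deviations s_i = √(s[i,i]):
  s(X_1) = √(6.7) = 2.5884
  s(X_2) = √(5.8667) = 2.4221

Step 3 — r_{ij} = s_{ij} / (s_i · s_j):
  r[X_1,X_1] = 1 (diagonal).
  r[X_1,X_2] = -2.2 / (2.5884 · 2.4221) = -2.2 / 6.2695 = -0.3509
  r[X_2,X_2] = 1 (diagonal).

R is symmetric with unit diagonal. Assembling:

R = [[1, -0.3509],
 [-0.3509, 1]]


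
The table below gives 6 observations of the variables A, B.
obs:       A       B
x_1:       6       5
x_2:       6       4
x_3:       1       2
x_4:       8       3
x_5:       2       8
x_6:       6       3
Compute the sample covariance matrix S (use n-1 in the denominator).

Step 1 — column means:
  mean(A) = (6 + 6 + 1 + 8 + 2 + 6) / 6 = 29/6 = 4.8333
  mean(B) = (5 + 4 + 2 + 3 + 8 + 3) / 6 = 25/6 = 4.1667

Step 2 — sample covariance S[i,j] = (1/(n-1)) · Σ_k (x_{k,i} - mean_i) · (x_{k,j} - mean_j), with n-1 = 5.
  S[A,A] = ((1.1667)·(1.1667) + (1.1667)·(1.1667) + (-3.8333)·(-3.8333) + (3.1667)·(3.1667) + (-2.8333)·(-2.8333) + (1.1667)·(1.1667)) / 5 = 36.8333/5 = 7.3667
  S[A,B] = ((1.1667)·(0.8333) + (1.1667)·(-0.1667) + (-3.8333)·(-2.1667) + (3.1667)·(-1.1667) + (-2.8333)·(3.8333) + (1.1667)·(-1.1667)) / 5 = -6.8333/5 = -1.3667
  S[B,B] = ((0.8333)·(0.8333) + (-0.1667)·(-0.1667) + (-2.1667)·(-2.1667) + (-1.1667)·(-1.1667) + (3.8333)·(3.8333) + (-1.1667)·(-1.1667)) / 5 = 22.8333/5 = 4.5667

S is symmetric (S[j,i] = S[i,j]). Assembling:

S = [[7.3667, -1.3667],
 [-1.3667, 4.5667]]


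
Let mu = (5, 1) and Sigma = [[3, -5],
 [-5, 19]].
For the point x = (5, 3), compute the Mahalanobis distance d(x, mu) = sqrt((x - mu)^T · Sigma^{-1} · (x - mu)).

Step 1 — centre the observation: (x - mu) = (0, 2).

Step 2 — invert Sigma. det(Sigma) = 3·19 - (-5)² = 32.
  Sigma^{-1} = (1/det) · [[d, -b], [-b, a]] = [[0.5937, 0.1562],
 [0.1562, 0.0937]].

Step 3 — form the quadratic (x - mu)^T · Sigma^{-1} · (x - mu):
  Sigma^{-1} · (x - mu) = (0.3125, 0.1875).
  (x - mu)^T · [Sigma^{-1} · (x - mu)] = (0)·(0.3125) + (2)·(0.1875) = 0.375.

Step 4 — take square root: d = √(0.375) ≈ 0.6124.

d(x, mu) = √(0.375) ≈ 0.6124


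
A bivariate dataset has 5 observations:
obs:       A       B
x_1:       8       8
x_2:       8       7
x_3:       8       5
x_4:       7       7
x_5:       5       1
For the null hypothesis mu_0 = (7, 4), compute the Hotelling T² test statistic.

Step 1 — sample mean vector:
  mean(A) = (8 + 8 + 8 + 7 + 5) / 5 = 36/5 = 7.2
  mean(B) = (8 + 7 + 5 + 7 + 1) / 5 = 28/5 = 5.6
  x̄ = (7.2, 5.6),  deviation x̄ - mu_0 = (7.2, 5.6) - (7, 4) = (0.2, 1.6).

Step 2 — sample covariance matrix, S[i,j] = (1/(n-1)) · Σ_k (x_{k,i} - mean_i) · (x_{k,j} - mean_j), divisor n-1 = 4:
  S[A,A] = ((0.8)·(0.8) + (0.8)·(0.8) + (0.8)·(0.8) + (-0.2)·(-0.2) + (-2.2)·(-2.2)) / 4 = 6.8/4 = 1.7
  S[A,B] = ((0.8)·(2.4) + (0.8)·(1.4) + (0.8)·(-0.6) + (-0.2)·(1.4) + (-2.2)·(-4.6)) / 4 = 12.4/4 = 3.1
  S[B,B] = ((2.4)·(2.4) + (1.4)·(1.4) + (-0.6)·(-0.6) + (1.4)·(1.4) + (-4.6)·(-4.6)) / 4 = 31.2/4 = 7.8
  S = [[1.7, 3.1],
 [3.1, 7.8]].

Step 3 — invert S. det(S) = 1.7·7.8 - (3.1)² = 3.65.
  S^{-1} = (1/det) · [[d, -b], [-b, a]] = [[2.137, -0.8493],
 [-0.8493, 0.4658]].

Step 4 — quadratic form (x̄ - mu_0)^T · S^{-1} · (x̄ - mu_0):
  S^{-1} · (x̄ - mu_0) = (-0.9315, 0.5753),
  (x̄ - mu_0)^T · [...] = (0.2)·(-0.9315) + (1.6)·(0.5753) = 0.7342.

Step 5 — scale by n: T² = 5 · 0.7342 = 3.6712.

T² ≈ 3.6712


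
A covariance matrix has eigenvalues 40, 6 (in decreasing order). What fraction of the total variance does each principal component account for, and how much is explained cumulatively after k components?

Step 1 — total variance = trace(Sigma) = Σ λ_i = 40 + 6 = 46.

Step 2 — fraction explained by component i = λ_i / Σ λ:
  PC1: 40/46 = 0.8696
  PC2: 6/46 = 0.1304

Step 3 — cumulative fraction after k components = (λ_1 + ... + λ_k) / Σ λ:
  k = 1: 40/46 = 0.8696
  k = 2: (40 + 6)/46 = 46/46 = 1

Summary (fraction, with percent):

explained: PC1 0.8696 (86.96%), PC2 0.1304 (13.04%);  cumulative: 0.8696, 1


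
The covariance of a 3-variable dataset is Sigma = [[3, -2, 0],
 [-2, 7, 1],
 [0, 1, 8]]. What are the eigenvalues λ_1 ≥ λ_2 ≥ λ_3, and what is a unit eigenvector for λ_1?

Step 1 — characteristic polynomial p(λ) = det(λI - Sigma) = λ³ - tr·λ² + c_1·λ - det, where tr = trace, c_1 = sum of the principal 2×2 minors, det = det(Sigma):
  tr = 3 + 7 + 8 = 18,
  c_1 = (3·7 - (-2)²) + (3·8 - (0)²) + (7·8 - (1)²) = 17 + 24 + 55 = 96,
  det = 3·(7·8 - (1)²) - (-2)·((-2)·8 - (1)·(0)) + (0)·((-2)·(1) - 7·(0)) = 3·(55) - (-2)·(-16) + (0)·(-2) = 133.
  So p(λ) = λ³ - 18λ² + 96λ - 133.
Step 2 — look for an integer root (rational root theorem: any rational root is an integer divisor of 133). Testing λ = 7:
  p(7) = 343 - 882 + 672 - 133 = 0  ✓
  Dividing out (λ - 7): p(λ) = (λ - 7)(λ² - 11λ + 19).
Step 3 — remaining eigenvalues from the quadratic λ² - 11λ + 19 = 0:
  Δ = 11² - 4·19 = 121 - 76 = 45,  λ = (11 ± √45)/2 = (11 ± 6.7082)/2 ≈ 8.8541 or 2.1459.
  Sorted: λ_1 = 8.8541,  λ_2 = 7,  λ_3 = 2.1459  (check: sum = 18 = tr ✓).

Step 4 — unit eigenvector for λ_1 ≈ 8.8541: v spans the null space of (Sigma - λ_1 I), whose rows are
  r_1 = (-5.8541, -2, 0),  r_2 = (-2, -1.8541, 1),  r_3 = (0, 1, -0.8541).
  v is orthogonal to every row, so take v ∝ r_1 × r_2 = ((-2)·(1) - (0)·(-1.8541), (0)·(-2) - (-5.8541)·(1), (-5.8541)·(-1.8541) - (-2)·(-2)) ≈ (-2, 5.8541, 6.8541).
  Rescale (multiply by -1 so the first nonzero entry is positive): u = (2, -5.8541, -6.8541).
  ||u|| = √((2)² + (-5.8541)² + (-6.8541)²) = √(85.2492) ≈ 9.2331,  v_1 = u/||u|| ≈ (0.2166, -0.634, -0.7423) (||v_1|| = 1).

λ_1 = 8.8541,  λ_2 = 7,  λ_3 = 2.1459;  v_1 ≈ (0.2166, -0.634, -0.7423)


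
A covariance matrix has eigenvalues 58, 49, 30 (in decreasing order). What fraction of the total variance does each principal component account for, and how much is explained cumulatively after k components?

Step 1 — total variance = trace(Sigma) = Σ λ_i = 58 + 49 + 30 = 137.

Step 2 — fraction explained by component i = λ_i / Σ λ:
  PC1: 58/137 = 0.4234
  PC2: 49/137 = 0.3577
  PC3: 30/137 = 0.219

Step 3 — cumulative fraction after k components = (λ_1 + ... + λ_k) / Σ λ:
  k = 1: 58/137 = 0.4234
  k = 2: (58 + 49)/137 = 107/137 = 0.781
  k = 3: (58 + 49 + 30)/137 = 137/137 = 1

Summary (fraction, with percent):

explained: PC1 0.4234 (42.34%), PC2 0.3577 (35.77%), PC3 0.219 (21.9%);  cumulative: 0.4234, 0.781, 1


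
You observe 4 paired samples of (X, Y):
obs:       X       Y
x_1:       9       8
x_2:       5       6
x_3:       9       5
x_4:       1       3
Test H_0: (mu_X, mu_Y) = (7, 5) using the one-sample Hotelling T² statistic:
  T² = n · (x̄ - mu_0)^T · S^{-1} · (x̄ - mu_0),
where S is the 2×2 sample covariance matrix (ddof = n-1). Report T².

Step 1 — sample mean vector:
  mean(X) = (9 + 5 + 9 + 1) / 4 = 24/4 = 6
  mean(Y) = (8 + 6 + 5 + 3) / 4 = 22/4 = 5.5
  x̄ = (6, 5.5),  deviation x̄ - mu_0 = (6, 5.5) - (7, 5) = (-1, 0.5).

Step 2 — sample covariance matrix, S[i,j] = (1/(n-1)) · Σ_k (x_{k,i} - mean_i) · (x_{k,j} - mean_j), divisor n-1 = 3:
  S[X,X] = ((3)·(3) + (-1)·(-1) + (3)·(3) + (-5)·(-5)) / 3 = 44/3 = 14.6667
  S[X,Y] = ((3)·(2.5) + (-1)·(0.5) + (3)·(-0.5) + (-5)·(-2.5)) / 3 = 18/3 = 6
  S[Y,Y] = ((2.5)·(2.5) + (0.5)·(0.5) + (-0.5)·(-0.5) + (-2.5)·(-2.5)) / 3 = 13/3 = 4.3333
  S = [[14.6667, 6],
 [6, 4.3333]].

Step 3 — invert S. det(S) = 14.6667·4.3333 - (6)² = 27.5556.
  S^{-1} = (1/det) · [[d, -b], [-b, a]] = [[0.1573, -0.2177],
 [-0.2177, 0.5323]].

Step 4 — quadratic form (x̄ - mu_0)^T · S^{-1} · (x̄ - mu_0):
  S^{-1} · (x̄ - mu_0) = (-0.2661, 0.4839),
  (x̄ - mu_0)^T · [...] = (-1)·(-0.2661) + (0.5)·(0.4839) = 0.5081.

Step 5 — scale by n: T² = 4 · 0.5081 = 2.0323.

T² ≈ 2.0323


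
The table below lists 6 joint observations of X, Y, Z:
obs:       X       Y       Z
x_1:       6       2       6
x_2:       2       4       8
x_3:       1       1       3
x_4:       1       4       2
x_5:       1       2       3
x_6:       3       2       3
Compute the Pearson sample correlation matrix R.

Step 1 — column means:
  mean(X) = (6 + 2 + 1 + 1 + 1 + 3) / 6 = 14/6 = 2.3333
  mean(Y) = (2 + 4 + 1 + 4 + 2 + 2) / 6 = 15/6 = 2.5
  mean(Z) = (6 + 8 + 3 + 2 + 3 + 3) / 6 = 25/6 = 4.1667

Step 2 — sample variances and covariances s[i,j] = (1/(n-1)) · Σ_k (x_{k,i} - mean_i) · (x_{k,j} - mean_j), with n-1 = 5:
  s[X,X] = ((3.6667)·(3.6667) + (-0.3333)·(-0.3333) + (-1.3333)·(-1.3333) + (-1.3333)·(-1.3333) + (-1.3333)·(-1.3333) + (0.6667)·(0.6667)) / 5 = 19.3333/5 = 3.8667
  s[X,Y] = ((3.6667)·(-0.5) + (-0.3333)·(1.5) + (-1.3333)·(-1.5) + (-1.3333)·(1.5) + (-1.3333)·(-0.5) + (0.6667)·(-0.5)) / 5 = -2/5 = -0.4
  s[X,Z] = ((3.6667)·(1.8333) + (-0.3333)·(3.8333) + (-1.3333)·(-1.1667) + (-1.3333)·(-2.1667) + (-1.3333)·(-1.1667) + (0.6667)·(-1.1667)) / 5 = 10.6667/5 = 2.1333
  s[Y,Y] = ((-0.5)·(-0.5) + (1.5)·(1.5) + (-1.5)·(-1.5) + (1.5)·(1.5) + (-0.5)·(-0.5) + (-0.5)·(-0.5)) / 5 = 7.5/5 = 1.5
  s[Y,Z] = ((-0.5)·(1.8333) + (1.5)·(3.8333) + (-1.5)·(-1.1667) + (1.5)·(-2.1667) + (-0.5)·(-1.1667) + (-0.5)·(-1.1667)) / 5 = 4.5/5 = 0.9
  s[Z,Z] = ((1.8333)·(1.8333) + (3.8333)·(3.8333) + (-1.1667)·(-1.1667) + (-2.1667)·(-2.1667) + (-1.1667)·(-1.1667) + (-1.1667)·(-1.1667)) / 5 = 26.8333/5 = 5.3667
  Sample standard deviations s_i = √(s[i,i]):
  s(X) = √(3.8667) = 1.9664
  s(Y) = √(1.5) = 1.2247
  s(Z) = √(5.3667) = 2.3166

Step 3 — r_{ij} = s_{ij} / (s_i · s_j):
  r[X,X] = 1 (diagonal).
  r[X,Y] = -0.4 / (1.9664 · 1.2247) = -0.4 / 2.4083 = -0.1661
  r[X,Z] = 2.1333 / (1.9664 · 2.3166) = 2.1333 / 4.5553 = 0.4683
  r[Y,Y] = 1 (diagonal).
  r[Y,Z] = 0.9 / (1.2247 · 2.3166) = 0.9 / 2.8373 = 0.3172
  r[Z,Z] = 1 (diagonal).

R is symmetric with unit diagonal. Assembling:

R = [[1, -0.1661, 0.4683],
 [-0.1661, 1, 0.3172],
 [0.4683, 0.3172, 1]]


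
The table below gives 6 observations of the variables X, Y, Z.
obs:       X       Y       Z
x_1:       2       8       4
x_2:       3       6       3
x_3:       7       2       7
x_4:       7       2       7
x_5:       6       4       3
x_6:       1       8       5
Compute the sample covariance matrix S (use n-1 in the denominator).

Step 1 — column means:
  mean(X) = (2 + 3 + 7 + 7 + 6 + 1) / 6 = 26/6 = 4.3333
  mean(Y) = (8 + 6 + 2 + 2 + 4 + 8) / 6 = 30/6 = 5
  mean(Z) = (4 + 3 + 7 + 7 + 3 + 5) / 6 = 29/6 = 4.8333

Step 2 — sample covariance S[i,j] = (1/(n-1)) · Σ_k (x_{k,i} - mean_i) · (x_{k,j} - mean_j), with n-1 = 5.
  S[X,X] = ((-2.3333)·(-2.3333) + (-1.3333)·(-1.3333) + (2.6667)·(2.6667) + (2.6667)·(2.6667) + (1.6667)·(1.6667) + (-3.3333)·(-3.3333)) / 5 = 35.3333/5 = 7.0667
  S[X,Y] = ((-2.3333)·(3) + (-1.3333)·(1) + (2.6667)·(-3) + (2.6667)·(-3) + (1.6667)·(-1) + (-3.3333)·(3)) / 5 = -36/5 = -7.2
  S[X,Z] = ((-2.3333)·(-0.8333) + (-1.3333)·(-1.8333) + (2.6667)·(2.1667) + (2.6667)·(2.1667) + (1.6667)·(-1.8333) + (-3.3333)·(0.1667)) / 5 = 12.3333/5 = 2.4667
  S[Y,Y] = ((3)·(3) + (1)·(1) + (-3)·(-3) + (-3)·(-3) + (-1)·(-1) + (3)·(3)) / 5 = 38/5 = 7.6
  S[Y,Z] = ((3)·(-0.8333) + (1)·(-1.8333) + (-3)·(2.1667) + (-3)·(2.1667) + (-1)·(-1.8333) + (3)·(0.1667)) / 5 = -15/5 = -3
  S[Z,Z] = ((-0.8333)·(-0.8333) + (-1.8333)·(-1.8333) + (2.1667)·(2.1667) + (2.1667)·(2.1667) + (-1.8333)·(-1.8333) + (0.1667)·(0.1667)) / 5 = 16.8333/5 = 3.3667

S is symmetric (S[j,i] = S[i,j]). Assembling:

S = [[7.0667, -7.2, 2.4667],
 [-7.2, 7.6, -3],
 [2.4667, -3, 3.3667]]
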